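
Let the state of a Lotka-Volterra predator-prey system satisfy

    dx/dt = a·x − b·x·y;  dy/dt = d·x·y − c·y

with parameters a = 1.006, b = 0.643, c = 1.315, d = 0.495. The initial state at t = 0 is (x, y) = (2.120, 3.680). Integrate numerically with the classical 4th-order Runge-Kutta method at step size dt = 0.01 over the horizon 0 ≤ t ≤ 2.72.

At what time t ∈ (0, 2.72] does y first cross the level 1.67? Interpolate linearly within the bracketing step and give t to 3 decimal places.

t=0.000: state=(2.120, 3.680)
step 1 (dt=0.01): k1=(-2.884, -0.977), k2=(-2.857, -1.002), k3=(-2.857, -1.002), k4=(-2.831, -1.027); state += dt/6·(k1+2k2+2k3+k4)
t=0.010: state=(2.091, 3.670)
t=0.020: state=(2.063, 3.659)
t=0.030: state=(2.036, 3.648)
continuing one RK4 step at a time; state shown every 10 steps (Δt=0.1):
t=0.100: state=(1.857, 3.560)
t=0.200: state=(1.642, 3.403)
t=0.300: state=(1.467, 3.221)
t=0.400: state=(1.327, 3.026)
t=0.500: state=(1.216, 2.825)
t=0.600: state=(1.128, 2.625)
t=0.700: state=(1.061, 2.430)
t=0.800: state=(1.009, 2.242)
t=0.900: state=(0.972, 2.064)
t=1.000: state=(0.946, 1.898)
t=1.100: state=(0.931, 1.743)
t=1.150: state=(0.927, 1.670)
next step: t=1.160: state=(0.926, 1.656) — y has crossed 1.67
linear interpolation between t=1.150 (1.67017) and t=1.160 (1.65593) → t≈1.150

t = 1.150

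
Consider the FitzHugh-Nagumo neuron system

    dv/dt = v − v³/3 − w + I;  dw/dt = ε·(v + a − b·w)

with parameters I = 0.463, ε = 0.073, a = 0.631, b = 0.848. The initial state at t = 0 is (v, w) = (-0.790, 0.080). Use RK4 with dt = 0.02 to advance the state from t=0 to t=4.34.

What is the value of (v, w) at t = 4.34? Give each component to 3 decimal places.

t=0.000: state=(-0.790, 0.080)
step 1 (dt=0.02): k1=(-0.243, -0.017), k2=(-0.243, -0.017), k3=(-0.243, -0.017), k4=(-0.244, -0.017); state += dt/6·(k1+2k2+2k3+k4)
t=0.020: state=(-0.795, 0.080)
t=0.040: state=(-0.800, 0.079)
t=0.060: state=(-0.805, 0.079)
continuing one RK4 step at a time; state shown every 10 steps (Δt=0.2):
t=0.200: state=(-0.840, 0.076)
t=0.400: state=(-0.892, 0.072)
t=0.600: state=(-0.945, 0.067)
t=0.800: state=(-0.999, 0.061)
t=1.000: state=(-1.051, 0.055)
t=1.200: state=(-1.101, 0.048)
t=1.400: state=(-1.147, 0.040)
t=1.600: state=(-1.189, 0.032)
t=1.800: state=(-1.226, 0.023)
t=2.000: state=(-1.257, 0.014)
t=2.200: state=(-1.284, 0.004)
t=2.400: state=(-1.305, -0.005)
t=2.600: state=(-1.322, -0.015)
t=2.800: state=(-1.335, -0.025)
t=3.000: state=(-1.344, -0.035)
t=3.200: state=(-1.350, -0.045)
t=3.400: state=(-1.353, -0.055)
t=3.600: state=(-1.354, -0.065)
t=3.800: state=(-1.352, -0.075)
t=4.000: state=(-1.350, -0.084)
t=4.200: state=(-1.346, -0.093)
t=4.340: state=(-1.342, -0.100)

(v, w) = (-1.342, -0.100)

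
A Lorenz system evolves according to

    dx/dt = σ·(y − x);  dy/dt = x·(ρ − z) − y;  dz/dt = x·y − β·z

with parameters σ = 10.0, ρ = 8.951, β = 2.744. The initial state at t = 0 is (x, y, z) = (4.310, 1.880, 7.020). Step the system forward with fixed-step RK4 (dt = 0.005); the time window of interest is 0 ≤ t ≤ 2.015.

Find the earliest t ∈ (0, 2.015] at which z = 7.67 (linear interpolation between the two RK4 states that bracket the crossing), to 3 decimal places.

t = 0.593

t=0.000: state=(4.310, 1.880, 7.020)
step 1 (dt=0.005): k1=(-24.300, 6.443, -11.160), k2=(-23.531, 6.428, -11.129), k3=(-23.551, 6.431, -11.126), k4=(-22.801, 6.416, -11.094); state += dt/6·(k1+2k2+2k3+k4)
t=0.005: state=(4.192, 1.912, 6.964)
t=0.010: state=(4.082, 1.944, 6.909)
t=0.015: state=(3.978, 1.976, 6.854)
continuing one RK4 step at a time; state shown every 20 steps (Δt=0.1):
t=0.100: state=(3.006, 2.510, 6.001)
t=0.200: state=(2.939, 3.197, 5.288)
t=0.300: state=(3.404, 4.043, 5.021)
t=0.400: state=(4.168, 5.031, 5.329)
t=0.500: state=(5.063, 5.946, 6.297)
t=0.590: state=(5.758, 6.366, 7.619)
next step: t=0.595: state=(5.787, 6.371, 7.697) — z has crossed 7.67
linear interpolation between t=0.590 (7.61850) and t=0.595 (7.69726) → t≈0.593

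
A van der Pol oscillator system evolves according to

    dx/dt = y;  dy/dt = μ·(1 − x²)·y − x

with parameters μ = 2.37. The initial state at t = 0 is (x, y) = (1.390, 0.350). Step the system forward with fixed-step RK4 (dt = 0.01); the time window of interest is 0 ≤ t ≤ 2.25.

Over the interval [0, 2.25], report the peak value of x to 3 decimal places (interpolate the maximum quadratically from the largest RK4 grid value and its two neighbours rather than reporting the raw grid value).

t=0.000: state=(1.390, 0.350)
step 1 (dt=0.01): k1=(0.350, -2.163), k2=(0.339, -2.145), k3=(0.339, -2.145), k4=(0.329, -2.127); state += dt/6·(k1+2k2+2k3+k4)
t=0.010: state=(1.393, 0.329)
t=0.020: state=(1.397, 0.307)
t=0.030: state=(1.400, 0.287)
continuing one RK4 step at a time; state shown every 10 steps (Δt=0.1):
t=0.100: state=(1.415, 0.153)
t=0.200: state=(1.422, -0.006)
t=0.300: state=(1.415, -0.131)
t=0.400: state=(1.397, -0.229)
t=0.500: state=(1.369, -0.309)
t=0.600: state=(1.335, -0.377)
t=0.700: state=(1.294, -0.438)
t=0.800: state=(1.248, -0.497)
t=0.900: state=(1.195, -0.558)
t=1.000: state=(1.136, -0.624)
t=1.100: state=(1.070, -0.701)
t=1.200: state=(0.995, -0.792)
t=1.300: state=(0.910, -0.906)
t=1.400: state=(0.813, -1.052)
t=1.500: state=(0.699, -1.243)
t=1.600: state=(0.562, -1.501)
t=1.700: state=(0.395, -1.853)
t=1.800: state=(0.187, -2.333)
t=1.900: state=(-0.076, -2.957)
t=2.000: state=(-0.407, -3.665)
t=2.100: state=(-0.804, -4.187)
t=2.200: state=(-1.222, -4.045)
t=2.250: state=(-1.415, -3.640)
largest grid value and its neighbours: x(0.190)=1.42183, x(0.200)=1.42184, x(0.210)=1.42171
parabola through these three points peaks at t≈0.196 with x≈1.42185

max x = 1.422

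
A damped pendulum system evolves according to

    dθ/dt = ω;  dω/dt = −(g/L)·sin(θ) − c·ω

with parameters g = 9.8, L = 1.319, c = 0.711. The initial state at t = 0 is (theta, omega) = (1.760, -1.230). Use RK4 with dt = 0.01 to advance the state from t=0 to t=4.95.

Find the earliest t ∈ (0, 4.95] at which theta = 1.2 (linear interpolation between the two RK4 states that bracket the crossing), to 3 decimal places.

t = 0.272

t=0.000: state=(1.760, -1.230)
step 1 (dt=0.01): k1=(-1.230, -6.423), k2=(-1.262, -6.408), k3=(-1.262, -6.409), k4=(-1.294, -6.394); state += dt/6·(k1+2k2+2k3+k4)
t=0.010: state=(1.747, -1.294)
t=0.020: state=(1.734, -1.358)
t=0.030: state=(1.720, -1.421)
continuing one RK4 step at a time; state shown every 20 steps (Δt=0.2):
t=0.200: state=(1.390, -2.444)
t=0.270: state=(1.206, -2.813)
next step: t=0.280: state=(1.177, -2.862) — theta has crossed 1.2
linear interpolation between t=0.270 (1.20563) and t=0.280 (1.17725) → t≈0.272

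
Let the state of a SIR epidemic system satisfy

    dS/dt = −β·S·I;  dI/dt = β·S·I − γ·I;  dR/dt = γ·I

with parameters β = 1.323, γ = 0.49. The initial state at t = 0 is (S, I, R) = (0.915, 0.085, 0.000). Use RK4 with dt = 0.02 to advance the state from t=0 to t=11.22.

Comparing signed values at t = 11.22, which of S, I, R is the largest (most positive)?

t=0.000: state=(0.915, 0.085, 0.000)
step 1 (dt=0.02): k1=(-0.103, 0.061, 0.042), k2=(-0.104, 0.062, 0.042), k3=(-0.104, 0.062, 0.042), k4=(-0.104, 0.062, 0.042); state += dt/6·(k1+2k2+2k3+k4)
t=0.020: state=(0.913, 0.086, 0.001)
t=0.040: state=(0.911, 0.087, 0.002)
t=0.060: state=(0.909, 0.089, 0.003)
continuing one RK4 step at a time; state shown every 25 steps (Δt=0.5):
t=0.500: state=(0.855, 0.120, 0.025)
t=1.000: state=(0.780, 0.161, 0.059)
t=1.500: state=(0.691, 0.205, 0.104)
t=2.000: state=(0.595, 0.246, 0.159)
t=2.500: state=(0.500, 0.276, 0.223)
t=3.000: state=(0.414, 0.292, 0.293)
t=3.500: state=(0.341, 0.293, 0.365)
t=4.000: state=(0.282, 0.282, 0.436)
t=4.500: state=(0.235, 0.262, 0.503)
t=5.000: state=(0.200, 0.236, 0.564)
t=5.500: state=(0.172, 0.209, 0.619)
t=6.000: state=(0.151, 0.182, 0.667)
t=6.500: state=(0.135, 0.157, 0.708)
t=7.000: state=(0.123, 0.134, 0.744)
t=7.500: state=(0.113, 0.113, 0.774)
t=8.000: state=(0.106, 0.095, 0.799)
t=8.500: state=(0.100, 0.080, 0.820)
t=9.000: state=(0.095, 0.067, 0.838)
t=9.500: state=(0.091, 0.055, 0.853)
t=10.000: state=(0.088, 0.046, 0.866)
t=10.500: state=(0.086, 0.038, 0.876)
t=11.000: state=(0.084, 0.032, 0.884)
t=11.220: state=(0.083, 0.029, 0.888)
compare at T: S=0.083, I=0.029, R=0.888

largest component: R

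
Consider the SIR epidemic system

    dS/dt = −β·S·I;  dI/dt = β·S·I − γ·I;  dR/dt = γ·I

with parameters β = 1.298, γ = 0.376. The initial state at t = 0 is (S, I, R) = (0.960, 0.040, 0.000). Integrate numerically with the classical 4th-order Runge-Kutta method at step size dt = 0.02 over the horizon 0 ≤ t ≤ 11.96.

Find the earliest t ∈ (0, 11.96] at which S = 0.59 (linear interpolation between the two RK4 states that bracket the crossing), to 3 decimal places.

t=0.000: state=(0.960, 0.040, 0.000)
step 1 (dt=0.02): k1=(-0.050, 0.035, 0.015), k2=(-0.050, 0.035, 0.015), k3=(-0.050, 0.035, 0.015), k4=(-0.051, 0.035, 0.015); state += dt/6·(k1+2k2+2k3+k4)
t=0.020: state=(0.959, 0.041, 0.000)
t=0.040: state=(0.958, 0.041, 0.001)
t=0.060: state=(0.957, 0.042, 0.001)
continuing one RK4 step at a time; state shown every 25 steps (Δt=0.5):
t=0.500: state=(0.929, 0.061, 0.009)
t=1.000: state=(0.885, 0.091, 0.024)
t=1.500: state=(0.823, 0.132, 0.044)
t=2.000: state=(0.744, 0.182, 0.074)
t=2.500: state=(0.649, 0.237, 0.113)
t=2.780: state=(0.592, 0.268, 0.140)
next step: t=2.800: state=(0.588, 0.270, 0.142) — S has crossed 0.59
linear interpolation between t=2.780 (0.59230) and t=2.800 (0.58818) → t≈2.791

t = 2.791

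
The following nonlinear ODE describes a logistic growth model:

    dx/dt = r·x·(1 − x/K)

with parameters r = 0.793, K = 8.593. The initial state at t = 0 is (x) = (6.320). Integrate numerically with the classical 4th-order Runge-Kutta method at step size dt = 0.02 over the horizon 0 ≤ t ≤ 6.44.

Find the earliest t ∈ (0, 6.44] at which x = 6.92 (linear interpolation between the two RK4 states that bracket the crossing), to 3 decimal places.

t=0.000: state=(6.320)
step 1 (dt=0.02): k1=(1.326), k2=(1.321), k3=(1.321), k4=(1.316); state += dt/6·(k1+2k2+2k3+k4)
t=0.020: state=(6.346)
t=0.040: state=(6.373)
t=0.060: state=(6.399)
continuing one RK4 step at a time; state shown every 25 steps (Δt=0.5):
t=0.500: state=(6.919)
next step: t=0.520: state=(6.940) — x has crossed 6.92
linear interpolation between t=0.500 (6.91909) and t=0.520 (6.94036) → t≈0.501

t = 0.501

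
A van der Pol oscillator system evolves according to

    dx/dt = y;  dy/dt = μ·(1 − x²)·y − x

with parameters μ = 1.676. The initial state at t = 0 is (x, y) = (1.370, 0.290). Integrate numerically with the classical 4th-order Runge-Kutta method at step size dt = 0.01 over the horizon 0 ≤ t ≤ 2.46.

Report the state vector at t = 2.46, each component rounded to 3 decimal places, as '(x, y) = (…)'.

t=0.000: state=(1.370, 0.290)
step 1 (dt=0.01): k1=(0.290, -1.796), k2=(0.281, -1.786), k3=(0.281, -1.786), k4=(0.272, -1.776); state += dt/6·(k1+2k2+2k3+k4)
t=0.010: state=(1.373, 0.272)
t=0.020: state=(1.375, 0.254)
t=0.030: state=(1.378, 0.237)
continuing one RK4 step at a time; state shown every 10 steps (Δt=0.1):
t=0.100: state=(1.390, 0.121)
t=0.200: state=(1.395, -0.026)
t=0.300: state=(1.386, -0.151)
t=0.400: state=(1.365, -0.258)
t=0.500: state=(1.335, -0.351)
t=0.600: state=(1.296, -0.434)
t=0.700: state=(1.248, -0.512)
t=0.800: state=(1.193, -0.589)
t=0.900: state=(1.130, -0.669)
t=1.000: state=(1.059, -0.754)
t=1.100: state=(0.979, -0.851)
t=1.200: state=(0.888, -0.964)
t=1.300: state=(0.785, -1.099)
t=1.400: state=(0.668, -1.265)
t=1.500: state=(0.531, -1.472)
t=1.600: state=(0.372, -1.729)
t=1.700: state=(0.183, -2.048)
t=1.800: state=(-0.040, -2.426)
t=1.900: state=(-0.303, -2.834)
t=2.000: state=(-0.605, -3.187)
t=2.100: state=(-0.934, -3.330)
t=2.200: state=(-1.259, -3.106)
t=2.300: state=(-1.542, -2.506)
t=2.400: state=(-1.754, -1.729)
t=2.460: state=(-1.844, -1.283)

(x, y) = (-1.844, -1.283)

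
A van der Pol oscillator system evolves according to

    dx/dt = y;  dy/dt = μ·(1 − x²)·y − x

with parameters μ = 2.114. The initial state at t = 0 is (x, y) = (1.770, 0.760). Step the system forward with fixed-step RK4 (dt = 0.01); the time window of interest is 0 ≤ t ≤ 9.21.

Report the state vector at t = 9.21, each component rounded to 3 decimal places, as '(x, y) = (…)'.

t=0.000: state=(1.770, 0.760)
step 1 (dt=0.01): k1=(0.760, -5.197), k2=(0.734, -5.104), k3=(0.734, -5.106), k4=(0.709, -5.013); state += dt/6·(k1+2k2+2k3+k4)
t=0.010: state=(1.777, 0.709)
t=0.020: state=(1.784, 0.660)
t=0.030: state=(1.791, 0.612)
continuing one RK4 step at a time; state shown every 50 steps (Δt=0.5):
t=0.500: state=(1.797, -0.275)
t=1.000: state=(1.620, -0.412)
t=1.500: state=(1.384, -0.539)
t=2.000: state=(1.058, -0.810)
t=2.500: state=(0.484, -1.672)
t=3.000: state=(-0.934, -3.956)
t=3.500: state=(-2.010, -0.257)
t=4.000: state=(-1.938, 0.298)
t=4.500: state=(-1.771, 0.365)
t=5.000: state=(-1.570, 0.442)
t=5.500: state=(-1.318, 0.585)
t=6.000: state=(-0.954, 0.928)
t=6.500: state=(-0.258, 2.127)
t=7.000: state=(1.388, 3.466)
t=7.500: state=(2.020, -0.050)
t=8.000: state=(1.901, -0.318)
t=8.500: state=(1.726, -0.380)
t=9.000: state=(1.516, -0.468)
t=9.210: state=(1.412, -0.524)

(x, y) = (1.412, -0.524)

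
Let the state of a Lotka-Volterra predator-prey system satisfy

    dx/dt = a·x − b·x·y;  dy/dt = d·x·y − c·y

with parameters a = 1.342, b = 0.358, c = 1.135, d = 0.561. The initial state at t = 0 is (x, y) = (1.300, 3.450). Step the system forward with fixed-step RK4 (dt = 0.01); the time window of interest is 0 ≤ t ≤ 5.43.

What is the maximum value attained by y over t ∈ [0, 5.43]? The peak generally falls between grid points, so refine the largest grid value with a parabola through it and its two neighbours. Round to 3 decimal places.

max y = 5.395

t=0.000: state=(1.300, 3.450)
step 1 (dt=0.01): k1=(0.139, -1.400), k2=(0.142, -1.395), k3=(0.142, -1.395), k4=(0.146, -1.391); state += dt/6·(k1+2k2+2k3+k4)
t=0.010: state=(1.301, 3.436)
t=0.020: state=(1.303, 3.422)
t=0.030: state=(1.304, 3.408)
continuing one RK4 step at a time; state shown every 20 steps (Δt=0.2):
t=0.200: state=(1.341, 3.188)
t=0.400: state=(1.407, 2.963)
t=0.600: state=(1.499, 2.779)
t=0.800: state=(1.616, 2.637)
t=1.000: state=(1.756, 2.538)
t=1.200: state=(1.919, 2.485)
t=1.400: state=(2.102, 2.482)
t=1.600: state=(2.298, 2.531)
t=1.800: state=(2.499, 2.640)
t=2.000: state=(2.689, 2.815)
t=2.200: state=(2.851, 3.062)
t=2.400: state=(2.962, 3.383)
t=2.600: state=(3.000, 3.770)
t=2.800: state=(2.950, 4.198)
t=3.000: state=(2.813, 4.626)
t=3.200: state=(2.605, 4.998)
t=3.400: state=(2.358, 5.263)
t=3.600: state=(2.104, 5.387)
t=3.800: state=(1.871, 5.364)
t=4.000: state=(1.675, 5.214)
t=4.200: state=(1.521, 4.969)
t=4.400: state=(1.408, 4.665)
t=4.600: state=(1.334, 4.335)
t=4.800: state=(1.295, 4.002)
t=5.000: state=(1.286, 3.685)
t=5.200: state=(1.306, 3.396)
t=5.400: state=(1.352, 3.141)
t=5.430: state=(1.361, 3.106)
largest grid value and its neighbours: y(3.660)=5.39500, y(3.670)=5.39507, y(3.680)=5.39478
parabola through these three points peaks at t≈3.667 with y≈5.39509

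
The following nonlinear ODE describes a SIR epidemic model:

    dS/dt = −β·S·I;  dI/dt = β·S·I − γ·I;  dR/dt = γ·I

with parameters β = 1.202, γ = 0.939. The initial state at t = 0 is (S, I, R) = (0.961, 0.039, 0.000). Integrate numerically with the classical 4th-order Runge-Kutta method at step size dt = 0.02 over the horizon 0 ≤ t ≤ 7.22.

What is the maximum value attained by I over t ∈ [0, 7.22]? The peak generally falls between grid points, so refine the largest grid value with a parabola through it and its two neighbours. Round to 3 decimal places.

t=0.000: state=(0.961, 0.039, 0.000)
step 1 (dt=0.02): k1=(-0.045, 0.008, 0.037), k2=(-0.045, 0.008, 0.037), k3=(-0.045, 0.008, 0.037), k4=(-0.045, 0.008, 0.037); state += dt/6·(k1+2k2+2k3+k4)
t=0.020: state=(0.960, 0.039, 0.001)
t=0.040: state=(0.959, 0.039, 0.001)
t=0.060: state=(0.958, 0.040, 0.002)
continuing one RK4 step at a time; state shown every 25 steps (Δt=0.5):
t=0.500: state=(0.938, 0.043, 0.019)
t=1.000: state=(0.912, 0.047, 0.040)
t=1.500: state=(0.886, 0.051, 0.063)
t=2.000: state=(0.859, 0.053, 0.088)
t=2.500: state=(0.831, 0.055, 0.113)
t=3.000: state=(0.804, 0.057, 0.140)
t=3.500: state=(0.777, 0.057, 0.166)
t=4.000: state=(0.751, 0.056, 0.193)
t=4.500: state=(0.726, 0.055, 0.219)
t=5.000: state=(0.703, 0.053, 0.245)
t=5.500: state=(0.681, 0.050, 0.269)
t=6.000: state=(0.662, 0.047, 0.291)
t=6.500: state=(0.644, 0.043, 0.313)
t=7.000: state=(0.628, 0.040, 0.332)
t=7.220: state=(0.622, 0.038, 0.340)
largest grid value and its neighbours: I(3.400)=0.05698, I(3.420)=0.05698, I(3.440)=0.05698
parabola through these three points peaks at t≈3.413 with I≈0.05698

max I = 0.057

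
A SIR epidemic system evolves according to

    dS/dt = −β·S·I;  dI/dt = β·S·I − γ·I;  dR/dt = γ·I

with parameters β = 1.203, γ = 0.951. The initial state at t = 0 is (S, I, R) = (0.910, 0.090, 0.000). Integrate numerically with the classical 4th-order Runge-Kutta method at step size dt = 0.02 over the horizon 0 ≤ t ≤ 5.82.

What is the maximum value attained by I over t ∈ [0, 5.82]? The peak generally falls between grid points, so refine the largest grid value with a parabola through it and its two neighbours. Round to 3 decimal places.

max I = 0.098

t=0.000: state=(0.910, 0.090, 0.000)
step 1 (dt=0.02): k1=(-0.099, 0.013, 0.086), k2=(-0.099, 0.013, 0.086), k3=(-0.099, 0.013, 0.086), k4=(-0.099, 0.013, 0.086); state += dt/6·(k1+2k2+2k3+k4)
t=0.020: state=(0.908, 0.090, 0.002)
t=0.040: state=(0.906, 0.091, 0.003)
t=0.060: state=(0.904, 0.091, 0.005)
continuing one RK4 step at a time; state shown every 10 steps (Δt=0.2):
t=0.200: state=(0.890, 0.092, 0.017)
t=0.400: state=(0.870, 0.094, 0.035)
t=0.600: state=(0.851, 0.096, 0.053)
t=0.800: state=(0.831, 0.097, 0.072)
t=1.000: state=(0.812, 0.098, 0.090)
t=1.200: state=(0.793, 0.098, 0.109)
t=1.400: state=(0.774, 0.098, 0.128)
t=1.600: state=(0.756, 0.097, 0.146)
t=1.800: state=(0.739, 0.096, 0.165)
t=2.000: state=(0.722, 0.095, 0.183)
t=2.200: state=(0.706, 0.093, 0.201)
t=2.400: state=(0.690, 0.091, 0.218)
t=2.600: state=(0.676, 0.089, 0.235)
t=2.800: state=(0.662, 0.086, 0.252)
t=3.000: state=(0.648, 0.084, 0.268)
t=3.200: state=(0.635, 0.081, 0.284)
t=3.400: state=(0.623, 0.078, 0.299)
t=3.600: state=(0.612, 0.074, 0.313)
t=3.800: state=(0.602, 0.071, 0.327)
t=4.000: state=(0.592, 0.068, 0.340)
t=4.200: state=(0.582, 0.065, 0.353)
t=4.400: state=(0.573, 0.061, 0.365)
t=4.600: state=(0.565, 0.058, 0.377)
t=4.800: state=(0.558, 0.055, 0.387)
t=5.000: state=(0.550, 0.052, 0.397)
t=5.200: state=(0.544, 0.049, 0.407)
t=5.400: state=(0.538, 0.046, 0.416)
t=5.600: state=(0.532, 0.044, 0.425)
t=5.800: state=(0.526, 0.041, 0.433)
t=5.820: state=(0.526, 0.041, 0.434)
largest grid value and its neighbours: I(1.200)=0.09821, I(1.220)=0.09821, I(1.240)=0.09821
parabola through these three points peaks at t≈1.226 with I≈0.09821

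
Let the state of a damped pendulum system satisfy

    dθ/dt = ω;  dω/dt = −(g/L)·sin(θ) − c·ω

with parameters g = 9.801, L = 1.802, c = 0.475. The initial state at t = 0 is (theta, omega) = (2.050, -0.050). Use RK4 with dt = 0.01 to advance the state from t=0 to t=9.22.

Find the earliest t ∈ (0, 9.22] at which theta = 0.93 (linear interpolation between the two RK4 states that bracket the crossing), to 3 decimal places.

t = 0.690

t=0.000: state=(2.050, -0.050)
step 1 (dt=0.01): k1=(-0.050, -4.803), k2=(-0.074, -4.792), k3=(-0.074, -4.792), k4=(-0.098, -4.782); state += dt/6·(k1+2k2+2k3+k4)
t=0.010: state=(2.049, -0.098)
t=0.020: state=(2.048, -0.146)
t=0.030: state=(2.046, -0.193)
continuing one RK4 step at a time; state shown every 50 steps (Δt=0.5):
t=0.500: state=(1.446, -2.339)
t=0.680: state=(0.960, -3.017)
next step: t=0.690: state=(0.930, -3.047) — theta has crossed 0.93
linear interpolation between t=0.680 (0.96026) and t=0.690 (0.92994) → t≈0.690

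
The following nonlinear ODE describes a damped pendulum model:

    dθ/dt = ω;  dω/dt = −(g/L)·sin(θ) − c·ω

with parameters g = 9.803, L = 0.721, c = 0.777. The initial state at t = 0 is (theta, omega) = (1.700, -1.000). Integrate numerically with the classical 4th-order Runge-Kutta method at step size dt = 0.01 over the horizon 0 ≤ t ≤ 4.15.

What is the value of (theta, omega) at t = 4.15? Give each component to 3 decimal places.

(theta, omega) = (-0.113, -1.027)

t=0.000: state=(1.700, -1.000)
step 1 (dt=0.01): k1=(-1.000, -12.706), k2=(-1.064, -12.665), k3=(-1.063, -12.666), k4=(-1.127, -12.626); state += dt/6·(k1+2k2+2k3+k4)
t=0.010: state=(1.689, -1.127)
t=0.020: state=(1.677, -1.253)
t=0.030: state=(1.664, -1.378)
continuing one RK4 step at a time; state shown every 20 steps (Δt=0.2):
t=0.200: state=(1.258, -3.349)
t=0.400: state=(0.424, -4.709)
t=0.600: state=(-0.476, -3.905)
t=0.800: state=(-1.034, -1.557)
t=1.000: state=(-1.093, 0.917)
t=1.200: state=(-0.707, 2.785)
t=1.400: state=(-0.068, 3.321)
t=1.600: state=(0.510, 2.235)
t=1.800: state=(0.772, 0.341)
t=2.000: state=(0.657, -1.410)
t=2.200: state=(0.264, -2.342)
t=2.400: state=(-0.197, -2.061)
t=2.600: state=(-0.498, -0.853)
t=2.800: state=(-0.525, 0.555)
t=3.000: state=(-0.306, 1.520)
t=3.200: state=(0.026, 1.646)
t=3.400: state=(0.298, 0.967)
t=3.600: state=(0.389, -0.063)
t=3.800: state=(0.284, -0.917)
t=4.000: state=(0.060, -1.221)
t=4.150: state=(-0.113, -1.027)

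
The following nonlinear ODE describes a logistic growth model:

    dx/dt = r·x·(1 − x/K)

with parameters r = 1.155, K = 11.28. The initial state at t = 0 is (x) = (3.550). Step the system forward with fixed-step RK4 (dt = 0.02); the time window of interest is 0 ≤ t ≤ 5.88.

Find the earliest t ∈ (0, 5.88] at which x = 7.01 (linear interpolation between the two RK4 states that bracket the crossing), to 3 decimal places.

t=0.000: state=(3.550)
step 1 (dt=0.02): k1=(2.810), k2=(2.822), k3=(2.822), k4=(2.834); state += dt/6·(k1+2k2+2k3+k4)
t=0.020: state=(3.606)
t=0.040: state=(3.663)
t=0.060: state=(3.721)
continuing one RK4 step at a time; state shown every 10 steps (Δt=0.2):
t=0.200: state=(4.134)
t=0.400: state=(4.756)
t=0.600: state=(5.400)
t=0.800: state=(6.051)
t=1.000: state=(6.690)
t=1.100: state=(7.001)
next step: t=1.120: state=(7.062) — x has crossed 7.01
linear interpolation between t=1.100 (7.00101) and t=1.120 (7.06219) → t≈1.103

t = 1.103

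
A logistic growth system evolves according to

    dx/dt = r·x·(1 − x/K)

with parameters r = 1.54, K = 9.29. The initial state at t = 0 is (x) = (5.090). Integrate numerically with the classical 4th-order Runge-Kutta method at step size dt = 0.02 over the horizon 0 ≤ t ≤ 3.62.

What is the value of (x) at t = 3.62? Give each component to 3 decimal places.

t=0.000: state=(5.090)
step 1 (dt=0.02): k1=(3.544), k2=(3.538), k3=(3.538), k4=(3.533); state += dt/6·(k1+2k2+2k3+k4)
t=0.020: state=(5.161)
t=0.040: state=(5.231)
t=0.060: state=(5.302)
continuing one RK4 step at a time; state shown every 10 steps (Δt=0.2):
t=0.200: state=(5.783)
t=0.400: state=(6.426)
t=0.600: state=(6.998)
t=0.800: state=(7.488)
t=1.000: state=(7.894)
t=1.200: state=(8.221)
t=1.400: state=(8.480)
t=1.600: state=(8.680)
t=1.800: state=(8.834)
t=2.000: state=(8.951)
t=2.200: state=(9.038)
t=2.400: state=(9.104)
t=2.600: state=(9.152)
t=2.800: state=(9.188)
t=3.000: state=(9.215)
t=3.200: state=(9.235)
t=3.400: state=(9.249)
t=3.600: state=(9.260)
t=3.620: state=(9.261)

(x) = (9.261)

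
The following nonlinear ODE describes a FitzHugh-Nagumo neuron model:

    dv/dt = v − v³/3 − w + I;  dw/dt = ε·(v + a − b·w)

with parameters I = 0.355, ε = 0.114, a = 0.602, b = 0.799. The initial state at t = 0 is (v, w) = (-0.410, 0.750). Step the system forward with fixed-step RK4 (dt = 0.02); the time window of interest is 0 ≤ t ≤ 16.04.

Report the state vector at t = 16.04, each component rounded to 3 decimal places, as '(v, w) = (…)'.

t=0.000: state=(-0.410, 0.750)
step 1 (dt=0.02): k1=(-0.782, -0.046), k2=(-0.788, -0.047), k3=(-0.788, -0.047), k4=(-0.794, -0.048); state += dt/6·(k1+2k2+2k3+k4)
t=0.020: state=(-0.426, 0.749)
t=0.040: state=(-0.442, 0.748)
t=0.060: state=(-0.458, 0.747)
continuing one RK4 step at a time; state shown every 50 steps (Δt=1):
t=1.000: state=(-1.349, 0.654)
t=2.000: state=(-1.754, 0.487)
t=3.000: state=(-1.743, 0.318)
t=4.000: state=(-1.674, 0.170)
t=5.000: state=(-1.598, 0.042)
t=6.000: state=(-1.523, -0.066)
t=7.000: state=(-1.448, -0.156)
t=8.000: state=(-1.373, -0.231)
t=9.000: state=(-1.297, -0.290)
t=10.000: state=(-1.221, -0.337)
t=11.000: state=(-1.142, -0.370)
t=12.000: state=(-1.060, -0.393)
t=13.000: state=(-0.972, -0.403)
t=14.000: state=(-0.873, -0.403)
t=15.000: state=(-0.753, -0.391)
t=16.000: state=(-0.591, -0.365)
t=16.040: state=(-0.583, -0.364)

(v, w) = (-0.583, -0.364)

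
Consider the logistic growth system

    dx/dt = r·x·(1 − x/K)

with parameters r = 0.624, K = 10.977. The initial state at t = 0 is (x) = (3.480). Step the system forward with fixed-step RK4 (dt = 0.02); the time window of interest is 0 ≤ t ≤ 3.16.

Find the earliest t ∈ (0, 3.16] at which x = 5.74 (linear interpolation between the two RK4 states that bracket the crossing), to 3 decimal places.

t=0.000: state=(3.480)
step 1 (dt=0.02): k1=(1.483), k2=(1.486), k3=(1.486), k4=(1.490); state += dt/6·(k1+2k2+2k3+k4)
t=0.020: state=(3.510)
t=0.040: state=(3.540)
t=0.060: state=(3.570)
continuing one RK4 step at a time; state shown every 10 steps (Δt=0.2):
t=0.200: state=(3.783)
t=0.400: state=(4.098)
t=0.600: state=(4.423)
t=0.800: state=(4.757)
t=1.000: state=(5.095)
t=1.200: state=(5.437)
t=1.360: state=(5.711)
next step: t=1.380: state=(5.745) — x has crossed 5.74
linear interpolation between t=1.360 (5.71113) and t=1.380 (5.74531) → t≈1.377

t = 1.377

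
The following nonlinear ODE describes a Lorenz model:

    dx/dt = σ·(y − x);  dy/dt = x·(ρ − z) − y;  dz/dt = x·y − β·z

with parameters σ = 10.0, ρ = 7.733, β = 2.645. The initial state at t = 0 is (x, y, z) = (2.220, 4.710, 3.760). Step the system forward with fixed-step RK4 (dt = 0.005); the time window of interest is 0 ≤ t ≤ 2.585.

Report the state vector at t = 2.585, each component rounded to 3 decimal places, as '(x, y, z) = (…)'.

(x, y, z) = (4.472, 4.581, 6.668)

t=0.000: state=(2.220, 4.710, 3.760)
step 1 (dt=0.005): k1=(24.900, 4.110, 0.511), k2=(24.380, 4.344, 0.824), k3=(24.399, 4.337, 0.817), k4=(23.897, 4.563, 1.126); state += dt/6·(k1+2k2+2k3+k4)
t=0.005: state=(2.342, 4.732, 3.764)
t=0.010: state=(2.459, 4.756, 3.771)
t=0.015: state=(2.572, 4.782, 3.781)
continuing one RK4 step at a time; state shown every 20 steps (Δt=0.1):
t=0.100: state=(4.031, 5.409, 4.337)
t=0.200: state=(5.177, 6.098, 5.714)
t=0.300: state=(5.812, 6.120, 7.406)
t=0.400: state=(5.750, 5.332, 8.642)
t=0.500: state=(5.082, 4.241, 8.912)
t=0.600: state=(4.223, 3.411, 8.381)
t=0.700: state=(3.539, 3.003, 7.504)
t=0.800: state=(3.160, 2.932, 6.617)
t=0.900: state=(3.065, 3.094, 5.894)
t=1.000: state=(3.197, 3.424, 5.416)
t=1.100: state=(3.501, 3.873, 5.231)
t=1.200: state=(3.920, 4.372, 5.365)
t=1.300: state=(4.374, 4.811, 5.805)
t=1.400: state=(4.753, 5.052, 6.454)
t=1.500: state=(4.939, 5.003, 7.115)
t=1.600: state=(4.877, 4.698, 7.566)
t=1.700: state=(4.613, 4.287, 7.681)
t=1.800: state=(4.271, 3.933, 7.491)
t=1.900: state=(3.971, 3.721, 7.125)
t=2.000: state=(3.786, 3.667, 6.719)
t=2.100: state=(3.733, 3.745, 6.375)
t=2.200: state=(3.801, 3.918, 6.158)
t=2.300: state=(3.956, 4.142, 6.101)
t=2.400: state=(4.156, 4.362, 6.202)
t=2.500: state=(4.350, 4.524, 6.428)
t=2.585: state=(4.472, 4.581, 6.668)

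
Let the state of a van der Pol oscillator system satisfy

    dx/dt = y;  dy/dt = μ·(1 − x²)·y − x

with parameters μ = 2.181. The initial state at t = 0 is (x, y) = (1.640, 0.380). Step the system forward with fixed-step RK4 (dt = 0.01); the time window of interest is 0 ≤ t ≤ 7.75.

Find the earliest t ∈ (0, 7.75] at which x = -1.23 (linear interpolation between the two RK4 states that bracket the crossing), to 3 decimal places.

t=0.000: state=(1.640, 0.380)
step 1 (dt=0.01): k1=(0.380, -3.040), k2=(0.365, -2.991), k3=(0.365, -2.992), k4=(0.350, -2.943); state += dt/6·(k1+2k2+2k3+k4)
t=0.010: state=(1.644, 0.350)
t=0.020: state=(1.647, 0.321)
t=0.030: state=(1.650, 0.293)
continuing one RK4 step at a time; state shown every 50 steps (Δt=0.5):
t=0.500: state=(1.604, -0.318)
t=1.000: state=(1.396, -0.503)
t=1.500: state=(1.089, -0.759)
t=2.000: state=(0.558, -1.532)
t=2.500: state=(-0.772, -3.973)
t=2.610: state=(-1.211, -3.865)
next step: t=2.620: state=(-1.250, -3.809) — x has crossed -1.23
linear interpolation between t=2.610 (-1.21118) and t=2.620 (-1.24955) → t≈2.615

t = 2.615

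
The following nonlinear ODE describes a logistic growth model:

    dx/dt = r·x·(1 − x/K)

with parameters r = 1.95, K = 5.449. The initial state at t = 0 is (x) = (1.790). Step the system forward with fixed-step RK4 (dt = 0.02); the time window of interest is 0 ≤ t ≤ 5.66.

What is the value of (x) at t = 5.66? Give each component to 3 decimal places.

(x) = (5.449)

t=0.000: state=(1.790)
step 1 (dt=0.02): k1=(2.344), k2=(2.359), k3=(2.359), k4=(2.375); state += dt/6·(k1+2k2+2k3+k4)
t=0.020: state=(1.837)
t=0.040: state=(1.885)
t=0.060: state=(1.933)
continuing one RK4 step at a time; state shown every 10 steps (Δt=0.2):
t=0.200: state=(2.286)
t=0.400: state=(2.813)
t=0.600: state=(3.334)
t=0.800: state=(3.812)
t=1.000: state=(4.221)
t=1.200: state=(4.553)
t=1.400: state=(4.808)
t=1.600: state=(4.998)
t=1.800: state=(5.135)
t=2.000: state=(5.232)
t=2.200: state=(5.301)
t=2.400: state=(5.348)
t=2.600: state=(5.380)
t=2.800: state=(5.402)
t=3.000: state=(5.417)
t=3.200: state=(5.427)
t=3.400: state=(5.434)
t=3.600: state=(5.439)
t=3.800: state=(5.442)
t=4.000: state=(5.444)
t=4.200: state=(5.446)
t=4.400: state=(5.447)
t=4.600: state=(5.448)
t=4.800: state=(5.448)
t=5.000: state=(5.448)
t=5.200: state=(5.449)
t=5.400: state=(5.449)
t=5.600: state=(5.449)
t=5.660: state=(5.449)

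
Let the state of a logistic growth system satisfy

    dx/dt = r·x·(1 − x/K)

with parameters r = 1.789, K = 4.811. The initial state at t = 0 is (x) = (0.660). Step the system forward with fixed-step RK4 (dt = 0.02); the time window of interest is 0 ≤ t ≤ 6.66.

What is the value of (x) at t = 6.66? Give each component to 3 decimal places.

t=0.000: state=(0.660)
step 1 (dt=0.02): k1=(1.019), k2=(1.032), k3=(1.032), k4=(1.045); state += dt/6·(k1+2k2+2k3+k4)
t=0.020: state=(0.681)
t=0.040: state=(0.702)
t=0.060: state=(0.724)
continuing one RK4 step at a time; state shown every 25 steps (Δt=0.5):
t=0.500: state=(1.347)
t=1.000: state=(2.346)
t=1.500: state=(3.365)
t=2.000: state=(4.092)
t=2.500: state=(4.489)
t=3.000: state=(4.674)
t=3.500: state=(4.754)
t=4.000: state=(4.788)
t=4.500: state=(4.801)
t=5.000: state=(4.807)
t=5.500: state=(4.809)
t=6.000: state=(4.810)
t=6.500: state=(4.811)
t=6.660: state=(4.811)

(x) = (4.811)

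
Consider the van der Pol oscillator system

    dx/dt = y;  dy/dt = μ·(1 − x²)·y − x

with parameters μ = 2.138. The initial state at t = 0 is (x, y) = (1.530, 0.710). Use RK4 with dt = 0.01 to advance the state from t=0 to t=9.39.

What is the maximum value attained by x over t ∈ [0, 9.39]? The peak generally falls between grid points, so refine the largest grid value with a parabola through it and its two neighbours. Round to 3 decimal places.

t=0.000: state=(1.530, 0.710)
step 1 (dt=0.01): k1=(0.710, -3.565), k2=(0.692, -3.534), k3=(0.692, -3.534), k4=(0.675, -3.502); state += dt/6·(k1+2k2+2k3+k4)
t=0.010: state=(1.537, 0.675)
t=0.020: state=(1.543, 0.640)
t=0.030: state=(1.550, 0.606)
continuing one RK4 step at a time; state shown every 50 steps (Δt=0.5):
t=0.500: state=(1.584, -0.252)
t=1.000: state=(1.390, -0.497)
t=1.500: state=(1.082, -0.768)
t=2.000: state=(0.543, -1.553)
t=2.500: state=(-0.791, -3.930)
t=3.000: state=(-1.998, -0.394)
t=3.500: state=(-1.947, 0.288)
t=4.000: state=(-1.784, 0.357)
t=4.500: state=(-1.588, 0.430)
t=5.000: state=(-1.344, 0.563)
t=5.500: state=(-0.997, 0.873)
t=6.000: state=(-0.356, 1.928)
t=6.500: state=(1.222, 3.803)
t=7.000: state=(2.020, 0.035)
t=7.500: state=(1.915, -0.308)
t=8.000: state=(1.745, -0.370)
t=8.500: state=(1.542, -0.451)
t=9.000: state=(1.282, -0.606)
t=9.390: state=(1.001, -0.869)
largest grid value and its neighbours: x(7.010)=2.02072, x(7.020)=2.02075, x(7.030)=2.02059
parabola through these three points peaks at t≈7.017 with x≈2.02077

max x = 2.021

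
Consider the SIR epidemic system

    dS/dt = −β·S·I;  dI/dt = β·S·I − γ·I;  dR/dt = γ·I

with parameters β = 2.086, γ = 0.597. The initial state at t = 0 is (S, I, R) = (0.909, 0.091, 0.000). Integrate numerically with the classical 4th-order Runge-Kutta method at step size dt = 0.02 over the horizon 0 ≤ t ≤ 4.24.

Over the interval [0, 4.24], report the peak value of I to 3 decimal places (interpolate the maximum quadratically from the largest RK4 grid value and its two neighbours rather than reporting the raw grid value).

max I = 0.383

t=0.000: state=(0.909, 0.091, 0.000)
step 1 (dt=0.02): k1=(-0.173, 0.118, 0.054), k2=(-0.174, 0.119, 0.055), k3=(-0.174, 0.119, 0.055), k4=(-0.176, 0.121, 0.056); state += dt/6·(k1+2k2+2k3+k4)
t=0.020: state=(0.906, 0.093, 0.001)
t=0.040: state=(0.902, 0.096, 0.002)
t=0.060: state=(0.898, 0.098, 0.003)
continuing one RK4 step at a time; state shown every 10 steps (Δt=0.2):
t=0.200: state=(0.871, 0.117, 0.012)
t=0.400: state=(0.824, 0.148, 0.028)
t=0.600: state=(0.769, 0.183, 0.048)
t=0.800: state=(0.707, 0.221, 0.072)
t=1.000: state=(0.639, 0.260, 0.101)
t=1.200: state=(0.569, 0.297, 0.134)
t=1.400: state=(0.499, 0.329, 0.171)
t=1.600: state=(0.433, 0.355, 0.212)
t=1.800: state=(0.372, 0.372, 0.256)
t=2.000: state=(0.318, 0.381, 0.301)
t=2.200: state=(0.271, 0.383, 0.347)
t=2.400: state=(0.231, 0.377, 0.392)
t=2.600: state=(0.198, 0.366, 0.436)
t=2.800: state=(0.170, 0.350, 0.479)
t=3.000: state=(0.148, 0.332, 0.520)
t=3.200: state=(0.129, 0.312, 0.558)
t=3.400: state=(0.114, 0.292, 0.595)
t=3.600: state=(0.101, 0.271, 0.628)
t=3.800: state=(0.091, 0.250, 0.659)
t=4.000: state=(0.082, 0.230, 0.688)
t=4.200: state=(0.075, 0.211, 0.714)
t=4.240: state=(0.074, 0.207, 0.719)
largest grid value and its neighbours: I(2.120)=0.38305, I(2.140)=0.38305, I(2.160)=0.38298
parabola through these three points peaks at t≈2.131 with I≈0.38306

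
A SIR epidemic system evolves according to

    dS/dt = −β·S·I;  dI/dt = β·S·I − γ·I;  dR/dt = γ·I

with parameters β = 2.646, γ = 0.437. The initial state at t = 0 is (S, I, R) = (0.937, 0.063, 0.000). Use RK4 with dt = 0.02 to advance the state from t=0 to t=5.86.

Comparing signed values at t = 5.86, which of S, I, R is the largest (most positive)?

t=0.000: state=(0.937, 0.063, 0.000)
step 1 (dt=0.02): k1=(-0.156, 0.129, 0.028), k2=(-0.159, 0.131, 0.028), k3=(-0.159, 0.131, 0.028), k4=(-0.162, 0.133, 0.029); state += dt/6·(k1+2k2+2k3+k4)
t=0.020: state=(0.934, 0.066, 0.001)
t=0.040: state=(0.931, 0.068, 0.001)
t=0.060: state=(0.927, 0.071, 0.002)
continuing one RK4 step at a time; state shown every 10 steps (Δt=0.2):
t=0.200: state=(0.899, 0.094, 0.007)
t=0.400: state=(0.847, 0.137, 0.017)
t=0.600: state=(0.776, 0.193, 0.031)
t=0.800: state=(0.689, 0.260, 0.051)
t=1.000: state=(0.589, 0.334, 0.077)
t=1.200: state=(0.484, 0.407, 0.109)
t=1.400: state=(0.383, 0.469, 0.148)
t=1.600: state=(0.295, 0.514, 0.191)
t=1.800: state=(0.223, 0.540, 0.237)
t=2.000: state=(0.167, 0.548, 0.285)
t=2.200: state=(0.125, 0.542, 0.332)
t=2.400: state=(0.094, 0.527, 0.379)
t=2.600: state=(0.072, 0.504, 0.424)
t=2.800: state=(0.055, 0.478, 0.467)
t=3.000: state=(0.043, 0.449, 0.508)
t=3.200: state=(0.034, 0.420, 0.546)
t=3.400: state=(0.028, 0.391, 0.581)
t=3.600: state=(0.023, 0.363, 0.614)
t=3.800: state=(0.019, 0.337, 0.644)
t=4.000: state=(0.016, 0.311, 0.673)
t=4.200: state=(0.014, 0.287, 0.699)
t=4.400: state=(0.012, 0.265, 0.723)
t=4.600: state=(0.010, 0.244, 0.745)
t=4.800: state=(0.009, 0.225, 0.766)
t=5.000: state=(0.008, 0.207, 0.785)
t=5.200: state=(0.007, 0.191, 0.802)
t=5.400: state=(0.007, 0.175, 0.818)
t=5.600: state=(0.006, 0.161, 0.833)
t=5.800: state=(0.006, 0.148, 0.846)
t=5.860: state=(0.005, 0.144, 0.850)
compare at T: S=0.005, I=0.144, R=0.850

largest component: R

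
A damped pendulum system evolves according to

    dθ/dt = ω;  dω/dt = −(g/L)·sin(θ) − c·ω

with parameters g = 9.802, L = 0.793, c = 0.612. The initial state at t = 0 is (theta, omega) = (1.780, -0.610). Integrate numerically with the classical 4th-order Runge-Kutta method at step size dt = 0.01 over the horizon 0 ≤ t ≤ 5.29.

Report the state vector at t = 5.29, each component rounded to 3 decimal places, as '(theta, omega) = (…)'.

(theta, omega) = (0.077, 1.075)

t=0.000: state=(1.780, -0.610)
step 1 (dt=0.01): k1=(-0.610, -11.718), k2=(-0.669, -11.690), k3=(-0.668, -11.691), k4=(-0.727, -11.663); state += dt/6·(k1+2k2+2k3+k4)
t=0.010: state=(1.773, -0.727)
t=0.020: state=(1.765, -0.843)
t=0.030: state=(1.756, -0.959)
continuing one RK4 step at a time; state shown every 20 steps (Δt=0.2):
t=0.200: state=(1.430, -2.849)
t=0.400: state=(0.676, -4.517)
t=0.600: state=(-0.257, -4.438)
t=0.800: state=(-0.974, -2.539)
t=1.000: state=(-1.241, -0.129)
t=1.200: state=(-1.043, 2.030)
t=1.400: state=(-0.480, 3.409)
t=1.600: state=(0.218, 3.292)
t=1.800: state=(0.742, 1.787)
t=2.000: state=(0.904, -0.176)
t=2.200: state=(0.691, -1.859)
t=2.400: state=(0.218, -2.675)
t=2.600: state=(-0.295, -2.250)
t=2.800: state=(-0.620, -0.915)
t=3.000: state=(-0.648, 0.617)
t=3.200: state=(-0.401, 1.741)
t=3.400: state=(-0.009, 2.012)
t=3.600: state=(0.341, 1.364)
t=3.800: state=(0.503, 0.211)
t=4.000: state=(0.429, -0.895)
t=4.200: state=(0.178, -1.503)
t=4.400: state=(-0.123, -1.382)
t=4.600: state=(-0.334, -0.665)
t=4.800: state=(-0.375, 0.254)
t=5.000: state=(-0.247, 0.960)
t=5.200: state=(-0.025, 1.167)
t=5.290: state=(0.077, 1.075)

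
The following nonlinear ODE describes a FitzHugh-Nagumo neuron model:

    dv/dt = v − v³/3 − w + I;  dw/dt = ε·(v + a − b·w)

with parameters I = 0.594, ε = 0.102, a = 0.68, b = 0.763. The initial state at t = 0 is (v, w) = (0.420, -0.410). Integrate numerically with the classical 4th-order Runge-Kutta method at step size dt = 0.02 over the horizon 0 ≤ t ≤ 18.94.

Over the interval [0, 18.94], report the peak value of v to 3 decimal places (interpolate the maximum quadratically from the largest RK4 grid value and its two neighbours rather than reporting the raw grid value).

max v = 1.970

t=0.000: state=(0.420, -0.410)
step 1 (dt=0.02): k1=(1.399, 0.144), k2=(1.409, 0.145), k3=(1.409, 0.145), k4=(1.419, 0.147); state += dt/6·(k1+2k2+2k3+k4)
t=0.020: state=(0.448, -0.407)
t=0.040: state=(0.477, -0.404)
t=0.060: state=(0.506, -0.401)
continuing one RK4 step at a time; state shown every 50 steps (Δt=1):
t=1.000: state=(1.775, -0.198)
t=2.000: state=(1.965, 0.073)
t=3.000: state=(1.889, 0.324)
t=4.000: state=(1.798, 0.547)
t=5.000: state=(1.704, 0.745)
t=6.000: state=(1.606, 0.918)
t=7.000: state=(1.504, 1.069)
t=8.000: state=(1.395, 1.198)
t=9.000: state=(1.275, 1.306)
t=10.000: state=(1.136, 1.393)
t=11.000: state=(0.964, 1.459)
t=12.000: state=(0.717, 1.500)
t=13.000: state=(0.270, 1.505)
t=14.000: state=(-0.775, 1.441)
t=15.000: state=(-1.858, 1.259)
t=16.000: state=(-1.941, 1.042)
t=17.000: state=(-1.875, 0.844)
t=18.000: state=(-1.801, 0.667)
t=18.940: state=(-1.732, 0.519)
largest grid value and its neighbours: v(1.760)=1.96982, v(1.780)=1.96991, v(1.800)=1.96988
parabola through these three points peaks at t≈1.785 with v≈1.96991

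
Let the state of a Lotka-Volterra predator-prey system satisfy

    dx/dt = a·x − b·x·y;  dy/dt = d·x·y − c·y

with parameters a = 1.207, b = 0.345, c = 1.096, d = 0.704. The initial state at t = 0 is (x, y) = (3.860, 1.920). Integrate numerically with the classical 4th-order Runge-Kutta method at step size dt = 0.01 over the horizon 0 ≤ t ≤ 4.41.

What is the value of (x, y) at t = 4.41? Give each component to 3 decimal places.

(x, y) = (0.906, 0.976)

t=0.000: state=(3.860, 1.920)
step 1 (dt=0.01): k1=(2.102, 3.113), k2=(2.087, 3.153), k3=(2.087, 3.153), k4=(2.071, 3.193); state += dt/6·(k1+2k2+2k3+k4)
t=0.010: state=(3.881, 1.952)
t=0.020: state=(3.901, 1.984)
t=0.030: state=(3.922, 2.017)
continuing one RK4 step at a time; state shown every 20 steps (Δt=0.2):
t=0.200: state=(4.196, 2.725)
t=0.400: state=(4.250, 3.984)
t=0.600: state=(3.882, 5.702)
t=0.800: state=(3.127, 7.525)
t=1.000: state=(2.254, 8.824)
t=1.200: state=(1.532, 9.227)
t=1.400: state=(1.041, 8.859)
t=1.600: state=(0.738, 8.050)
t=1.800: state=(0.558, 7.075)
t=2.000: state=(0.451, 6.097)
t=2.200: state=(0.389, 5.193)
t=2.400: state=(0.356, 4.394)
t=2.600: state=(0.343, 3.706)
t=2.800: state=(0.345, 3.124)
t=3.000: state=(0.360, 2.636)
t=3.200: state=(0.388, 2.231)
t=3.400: state=(0.428, 1.898)
t=3.600: state=(0.483, 1.625)
t=3.800: state=(0.554, 1.404)
t=4.000: state=(0.644, 1.226)
t=4.200: state=(0.757, 1.087)
t=4.400: state=(0.898, 0.980)
t=4.410: state=(0.906, 0.976)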